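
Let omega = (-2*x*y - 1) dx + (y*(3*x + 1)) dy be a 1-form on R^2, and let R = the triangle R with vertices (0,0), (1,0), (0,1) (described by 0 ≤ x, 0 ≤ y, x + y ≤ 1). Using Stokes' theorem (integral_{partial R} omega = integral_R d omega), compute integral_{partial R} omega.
integral_(partial R) omega = 5/6

Stokes: integral_partial_R omega = integral_R d omega with d omega = (∂Q/∂x - ∂P/∂y) dx ∧ dy.
  ∂Q/∂x = 3*y
  ∂P/∂y = -2*x
  integrand = ∂Q/∂x - ∂P/∂y = 2*x + 3*y.
Integrating over R: integral_0^1 integral_0^{1-x} (2*x + 3*y) dy dx = 5/6.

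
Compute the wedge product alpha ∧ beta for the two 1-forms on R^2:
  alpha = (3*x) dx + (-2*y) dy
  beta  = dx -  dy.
alpha ∧ beta = (-3*x + 2*y) dx ∧ dy

Distribute the wedge, using dx_i ∧ dx_j = -dx_j ∧ dx_i and dx_i ∧ dx_i = 0. For each pair (i, j) with i < j, the coefficient of dx_i ∧ dx_j in alpha ∧ beta is (alpha_i * beta_j - alpha_j * beta_i). Collecting: alpha ∧ beta = (-3*x + 2*y) dx ∧ dy.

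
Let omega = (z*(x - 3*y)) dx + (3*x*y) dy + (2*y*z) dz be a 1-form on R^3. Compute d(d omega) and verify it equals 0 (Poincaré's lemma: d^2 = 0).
d(d omega) = 0

Step 1: d omega = sum_{i<j} (∂f_j/∂x_i - ∂f_i/∂x_j) dx_i ∧ dx_j:
  coeff of dx ∧ dy: 3*y + 3*z
  coeff of dx ∧ dz: -x + 3*y
  coeff of dy ∧ dz: 2*z
Step 2: Apply d again to each 2-form coefficient. The only possible 3-form in R^3 is dx ∧ dy ∧ dz, with coefficient
  ∂(coeff of dy∧dz)/∂x - ∂(coeff of dx∧dz)/∂y + ∂(coeff of dx∧dy)/∂z
  = ∂/∂x (2*z) - ∂/∂y (-x + 3*y) + ∂/∂z (3*y + 3*z).
Each of these terms simplifies to sums of mixed partials that cancel in pairs. The result is 0 (by equality of mixed partials for smooth functions — Schwarz / Clairaut).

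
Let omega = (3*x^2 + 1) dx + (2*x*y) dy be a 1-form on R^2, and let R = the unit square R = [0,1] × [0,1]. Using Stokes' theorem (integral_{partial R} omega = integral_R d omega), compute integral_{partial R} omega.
integral_(partial R) omega = 1

Stokes: integral_partial_R omega = integral_R d omega with d omega = (∂Q/∂x - ∂P/∂y) dx ∧ dy.
  ∂Q/∂x = 2*y
  ∂P/∂y = 0
  integrand = ∂Q/∂x - ∂P/∂y = 2*y.
Integrating over R: integral_0^1 integral_0^1 (2*y) dx dy = 1.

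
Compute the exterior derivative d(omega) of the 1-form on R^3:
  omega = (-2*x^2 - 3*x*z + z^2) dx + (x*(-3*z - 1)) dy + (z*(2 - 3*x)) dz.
d(omega) = (-3*z - 1) dx ∧ dy + (3*x - 5*z) dx ∧ dz + (3*x) dy ∧ dz

For a 1-form omega = sum_i f_i dx_i, the exterior derivative is
  d(omega) = sum_{i < j} (∂f_j/∂x_i - ∂f_i/∂x_j) dx_i ∧ dx_j.
  coefficient of dx ∧ dy: ∂f_2/∂x - ∂f_1/∂y = ∂(x*(-3*z - 1))/∂x - ∂(-2*x^2 - 3*x*z + z^2)/∂y = -3*z - 1
  coefficient of dx ∧ dz: ∂f_3/∂x - ∂f_1/∂z = ∂(z*(2 - 3*x))/∂x - ∂(-2*x^2 - 3*x*z + z^2)/∂z = 3*x - 5*z
  coefficient of dy ∧ dz: ∂f_3/∂y - ∂f_2/∂z = ∂(z*(2 - 3*x))/∂y - ∂(x*(-3*z - 1))/∂z = 3*x
Assembling: d(omega) = (-3*z - 1) dx ∧ dy + (3*x - 5*z) dx ∧ dz + (3*x) dy ∧ dz.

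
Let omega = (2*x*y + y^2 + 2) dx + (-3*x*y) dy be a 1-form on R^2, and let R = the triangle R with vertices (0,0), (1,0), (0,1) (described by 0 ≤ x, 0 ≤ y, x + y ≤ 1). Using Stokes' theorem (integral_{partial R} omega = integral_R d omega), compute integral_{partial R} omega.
integral_(partial R) omega = -7/6

Stokes: integral_partial_R omega = integral_R d omega with d omega = (∂Q/∂x - ∂P/∂y) dx ∧ dy.
  ∂Q/∂x = -3*y
  ∂P/∂y = 2*x + 2*y
  integrand = ∂Q/∂x - ∂P/∂y = -2*x - 5*y.
Integrating over R: integral_0^1 integral_0^{1-x} (-2*x - 5*y) dy dx = -7/6.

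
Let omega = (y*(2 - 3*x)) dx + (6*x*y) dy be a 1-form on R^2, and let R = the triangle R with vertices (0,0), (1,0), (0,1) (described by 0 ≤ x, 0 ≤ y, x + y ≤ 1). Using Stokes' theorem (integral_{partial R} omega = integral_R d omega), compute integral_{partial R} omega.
integral_(partial R) omega = 1/2

Stokes: integral_partial_R omega = integral_R d omega with d omega = (∂Q/∂x - ∂P/∂y) dx ∧ dy.
  ∂Q/∂x = 6*y
  ∂P/∂y = 2 - 3*x
  integrand = ∂Q/∂x - ∂P/∂y = 3*x + 6*y - 2.
Integrating over R: integral_0^1 integral_0^{1-x} (3*x + 6*y - 2) dy dx = 1/2.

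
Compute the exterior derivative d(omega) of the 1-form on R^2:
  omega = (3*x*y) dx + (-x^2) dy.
d(omega) = (-5*x) dx ∧ dy

For a 1-form omega = sum_i f_i dx_i, the exterior derivative is
  d(omega) = sum_{i < j} (∂f_j/∂x_i - ∂f_i/∂x_j) dx_i ∧ dx_j.
  coefficient of dx ∧ dy: ∂f_2/∂x - ∂f_1/∂y = ∂(-x^2)/∂x - ∂(3*x*y)/∂y = -5*x
Assembling: d(omega) = (-5*x) dx ∧ dy.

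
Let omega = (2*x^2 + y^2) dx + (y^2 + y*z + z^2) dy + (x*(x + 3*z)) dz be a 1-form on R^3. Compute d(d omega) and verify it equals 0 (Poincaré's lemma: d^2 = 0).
d(d omega) = 0

Step 1: d omega = sum_{i<j} (∂f_j/∂x_i - ∂f_i/∂x_j) dx_i ∧ dx_j:
  coeff of dx ∧ dy: -2*y
  coeff of dx ∧ dz: 2*x + 3*z
  coeff of dy ∧ dz: -y - 2*z
Step 2: Apply d again to each 2-form coefficient. The only possible 3-form in R^3 is dx ∧ dy ∧ dz, with coefficient
  ∂(coeff of dy∧dz)/∂x - ∂(coeff of dx∧dz)/∂y + ∂(coeff of dx∧dy)/∂z
  = ∂/∂x (-y - 2*z) - ∂/∂y (2*x + 3*z) + ∂/∂z (-2*y).
Each of these terms simplifies to sums of mixed partials that cancel in pairs. The result is 0 (by equality of mixed partials for smooth functions — Schwarz / Clairaut).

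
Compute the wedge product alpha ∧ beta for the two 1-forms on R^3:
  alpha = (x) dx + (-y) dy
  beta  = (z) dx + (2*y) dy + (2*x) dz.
alpha ∧ beta = (y*(2*x + z)) dx ∧ dy + (2*x^2) dx ∧ dz + (-2*x*y) dy ∧ dz

Distribute the wedge, using dx_i ∧ dx_j = -dx_j ∧ dx_i and dx_i ∧ dx_i = 0. For each pair (i, j) with i < j, the coefficient of dx_i ∧ dx_j in alpha ∧ beta is (alpha_i * beta_j - alpha_j * beta_i). Collecting: alpha ∧ beta = (y*(2*x + z)) dx ∧ dy + (2*x^2) dx ∧ dz + (-2*x*y) dy ∧ dz.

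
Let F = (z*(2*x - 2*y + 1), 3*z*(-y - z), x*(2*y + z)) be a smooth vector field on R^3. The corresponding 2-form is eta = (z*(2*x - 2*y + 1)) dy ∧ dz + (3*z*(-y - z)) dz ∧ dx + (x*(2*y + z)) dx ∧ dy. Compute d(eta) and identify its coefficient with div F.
d(eta) = (x - z) dx ∧ dy ∧ dz; div F = x - z

For a 2-form in R^3 of the form above, applying d gives a 3-form with coefficient ∂P/∂x + ∂Q/∂y + ∂R/∂z:
  ∂P/∂x = 2*z
  ∂Q/∂y = -3*z
  ∂R/∂z = x
Sum = x - z, which is exactly div F.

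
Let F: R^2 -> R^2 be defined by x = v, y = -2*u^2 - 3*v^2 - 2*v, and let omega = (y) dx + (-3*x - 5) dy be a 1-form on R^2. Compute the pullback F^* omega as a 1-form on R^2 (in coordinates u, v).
F^* omega = (4*u*(3*v + 5)) du + (-2*u^2 + 15*v^2 + 34*v + 10) dv

Using F^*(f dg) = (f ∘ F) d(g ∘ F), substitute each coordinate x_i by F_i(u, v) in f_i, and replace dx_i by d F_i = (∂F_i/∂u) du + (∂F_i/∂v) dv.
  For the x component: f_1(F) = -2*u^2 - 3*v^2 - 2*v; d F_1 = (0) du + (1) dv
  For the y component: f_2(F) = -3*v - 5; d F_2 = (-4*u) du + (-6*v - 2) dv
Combining and collecting du, dv coefficients:
  coeff of du: 4*u*(3*v + 5)
  coeff of dv: -2*u^2 + 15*v^2 + 34*v + 10
F^* omega = (4*u*(3*v + 5)) du + (-2*u^2 + 15*v^2 + 34*v + 10) dv.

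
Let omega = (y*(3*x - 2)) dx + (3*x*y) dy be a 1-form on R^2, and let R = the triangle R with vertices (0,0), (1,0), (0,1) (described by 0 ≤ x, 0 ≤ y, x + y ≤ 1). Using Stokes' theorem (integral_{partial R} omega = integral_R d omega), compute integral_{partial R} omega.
integral_(partial R) omega = 1

Stokes: integral_partial_R omega = integral_R d omega with d omega = (∂Q/∂x - ∂P/∂y) dx ∧ dy.
  ∂Q/∂x = 3*y
  ∂P/∂y = 3*x - 2
  integrand = ∂Q/∂x - ∂P/∂y = -3*x + 3*y + 2.
Integrating over R: integral_0^1 integral_0^{1-x} (-3*x + 3*y + 2) dy dx = 1.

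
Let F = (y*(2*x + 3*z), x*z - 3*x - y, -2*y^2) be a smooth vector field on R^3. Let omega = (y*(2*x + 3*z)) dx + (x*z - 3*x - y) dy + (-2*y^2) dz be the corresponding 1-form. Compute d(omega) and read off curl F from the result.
d(omega) = (-x - 4*y) dy ∧ dz + (3*y) dz ∧ dx + (-2*x - 2*z - 3) dx ∧ dy; curl F = (-x - 4*y, 3*y, -2*x - 2*z - 3)

d omega = sum_{i<j} (∂f_j/∂x_i - ∂f_i/∂x_j) dx_i ∧ dx_j. Under the identification (dy ∧ dz, dz ∧ dx, dx ∧ dy) ↔ (e_x, e_y, e_z), the coefficients are exactly the components of curl F. Compute:
  ∂R/∂y - ∂Q/∂z = (-4*y) - (x) = -x - 4*y
  ∂P/∂z - ∂R/∂x = (3*y) - (0) = 3*y
  ∂Q/∂x - ∂P/∂y = (z - 3) - (2*x + 3*z) = -2*x - 2*z - 3.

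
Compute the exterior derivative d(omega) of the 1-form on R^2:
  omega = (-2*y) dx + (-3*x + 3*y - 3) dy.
d(omega) = (-1) dx ∧ dy

For a 1-form omega = sum_i f_i dx_i, the exterior derivative is
  d(omega) = sum_{i < j} (∂f_j/∂x_i - ∂f_i/∂x_j) dx_i ∧ dx_j.
  coefficient of dx ∧ dy: ∂f_2/∂x - ∂f_1/∂y = ∂(-3*x + 3*y - 3)/∂x - ∂(-2*y)/∂y = -1
Assembling: d(omega) = (-1) dx ∧ dy.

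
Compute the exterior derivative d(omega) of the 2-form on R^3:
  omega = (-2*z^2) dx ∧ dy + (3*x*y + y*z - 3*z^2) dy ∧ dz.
d(omega) = (3*y - 4*z) dx ∧ dy ∧ dz

For a 2-form omega = sum_{i<j} g_{ij} dx_i ∧ dx_j, the exterior derivative is
  d(omega) = sum_{i<j} d(g_{ij}) ∧ dx_i ∧ dx_j = sum_{i<j, k} (∂g_{ij}/∂x_k) dx_k ∧ dx_i ∧ dx_j.
Expand each term, using dx_k ∧ dx_i ∧ dx_j = sgn(permutation) dx_{(a)} ∧ dx_{(b)} ∧ dx_{(c)} with (a < b < c) sorted:
  d(-2*z^2) includes (∂/∂z)(-2*z^2) dz = (-4*z) dz, which multiplied by dx ∧ dy gives (-4*z) dx ∧ dy ∧ dz
  d(3*x*y + y*z - 3*z^2) includes (∂/∂x)(3*x*y + y*z - 3*z^2) dx = (3*y) dx, which multiplied by dy ∧ dz gives (3*y) dx ∧ dy ∧ dz
Collecting like 3-forms: d(omega) = (3*y - 4*z) dx ∧ dy ∧ dz.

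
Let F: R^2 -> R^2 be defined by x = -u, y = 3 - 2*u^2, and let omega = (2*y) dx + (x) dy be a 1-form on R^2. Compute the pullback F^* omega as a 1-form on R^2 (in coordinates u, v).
F^* omega = (8*u^2 - 6) du

Using F^*(f dg) = (f ∘ F) d(g ∘ F), substitute each coordinate x_i by F_i(u, v) in f_i, and replace dx_i by d F_i = (∂F_i/∂u) du + (∂F_i/∂v) dv.
  For the x component: f_1(F) = 6 - 4*u^2; d F_1 = (-1) du + (0) dv
  For the y component: f_2(F) = -u; d F_2 = (-4*u) du + (0) dv
Combining and collecting du, dv coefficients:
  coeff of du: 8*u^2 - 6
  coeff of dv: 0
F^* omega = (8*u^2 - 6) du.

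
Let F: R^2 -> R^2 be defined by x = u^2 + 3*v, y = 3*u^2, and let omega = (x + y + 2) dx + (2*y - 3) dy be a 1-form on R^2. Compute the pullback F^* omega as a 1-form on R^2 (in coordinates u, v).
F^* omega = (2*u*(22*u^2 + 3*v - 7)) du + (12*u^2 + 9*v + 6) dv

Using F^*(f dg) = (f ∘ F) d(g ∘ F), substitute each coordinate x_i by F_i(u, v) in f_i, and replace dx_i by d F_i = (∂F_i/∂u) du + (∂F_i/∂v) dv.
  For the x component: f_1(F) = 4*u^2 + 3*v + 2; d F_1 = (2*u) du + (3) dv
  For the y component: f_2(F) = 6*u^2 - 3; d F_2 = (6*u) du + (0) dv
Combining and collecting du, dv coefficients:
  coeff of du: 2*u*(22*u^2 + 3*v - 7)
  coeff of dv: 12*u^2 + 9*v + 6
F^* omega = (2*u*(22*u^2 + 3*v - 7)) du + (12*u^2 + 9*v + 6) dv.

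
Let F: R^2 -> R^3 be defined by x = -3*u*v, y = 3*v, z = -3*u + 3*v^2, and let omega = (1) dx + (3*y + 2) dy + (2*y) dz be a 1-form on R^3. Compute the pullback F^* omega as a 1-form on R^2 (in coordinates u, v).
F^* omega = (-21*v) du + (-3*u + 36*v^2 + 27*v + 6) dv

Using F^*(f dg) = (f ∘ F) d(g ∘ F), substitute each coordinate x_i by F_i(u, v) in f_i, and replace dx_i by d F_i = (∂F_i/∂u) du + (∂F_i/∂v) dv.
  For the x component: f_1(F) = 1; d F_1 = (-3*v) du + (-3*u) dv
  For the y component: f_2(F) = 9*v + 2; d F_2 = (0) du + (3) dv
  For the z component: f_3(F) = 6*v; d F_3 = (-3) du + (6*v) dv
Combining and collecting du, dv coefficients:
  coeff of du: -21*v
  coeff of dv: -3*u + 36*v^2 + 27*v + 6
F^* omega = (-21*v) du + (-3*u + 36*v^2 + 27*v + 6) dv.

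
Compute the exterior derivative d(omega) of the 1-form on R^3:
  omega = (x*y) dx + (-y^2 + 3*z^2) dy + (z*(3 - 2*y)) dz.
d(omega) = (-x) dx ∧ dy + (-8*z) dy ∧ dz

For a 1-form omega = sum_i f_i dx_i, the exterior derivative is
  d(omega) = sum_{i < j} (∂f_j/∂x_i - ∂f_i/∂x_j) dx_i ∧ dx_j.
  coefficient of dx ∧ dy: ∂f_2/∂x - ∂f_1/∂y = ∂(-y^2 + 3*z^2)/∂x - ∂(x*y)/∂y = -x
  coefficient of dy ∧ dz: ∂f_3/∂y - ∂f_2/∂z = ∂(z*(3 - 2*y))/∂y - ∂(-y^2 + 3*z^2)/∂z = -8*z
Assembling: d(omega) = (-x) dx ∧ dy + (-8*z) dy ∧ dz.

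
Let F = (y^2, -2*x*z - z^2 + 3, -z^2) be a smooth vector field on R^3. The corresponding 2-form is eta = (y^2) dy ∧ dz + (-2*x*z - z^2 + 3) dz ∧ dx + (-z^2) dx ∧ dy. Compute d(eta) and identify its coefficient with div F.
d(eta) = (-2*z) dx ∧ dy ∧ dz; div F = -2*z

For a 2-form in R^3 of the form above, applying d gives a 3-form with coefficient ∂P/∂x + ∂Q/∂y + ∂R/∂z:
  ∂P/∂x = 0
  ∂Q/∂y = 0
  ∂R/∂z = -2*z
Sum = -2*z, which is exactly div F.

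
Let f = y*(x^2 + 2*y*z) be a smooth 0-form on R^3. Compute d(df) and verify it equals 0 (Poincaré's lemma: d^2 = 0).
d(df) = 0

Step 1: df = sum_i (∂f/∂x_i) dx_i = (2*x*y) dx + (x^2 + 4*y*z) dy + (2*y^2) dz.
Step 2: Apply d again. Using the 1-form formula, the coefficient of dx ∧ dy in d(df) is ∂^2 f/∂x ∂y - ∂^2 f/∂y ∂x = (2*x) - (2*x) = 0 (equality of mixed partials for smooth f).
Similarly for dx ∧ dz and dy ∧ dz — all coefficients vanish. So d(df) = 0.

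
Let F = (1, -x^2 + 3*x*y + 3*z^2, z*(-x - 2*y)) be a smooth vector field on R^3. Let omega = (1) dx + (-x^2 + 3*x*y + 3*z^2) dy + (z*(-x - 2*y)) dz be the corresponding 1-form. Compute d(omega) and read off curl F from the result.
d(omega) = (-8*z) dy ∧ dz + (z) dz ∧ dx + (-2*x + 3*y) dx ∧ dy; curl F = (-8*z, z, -2*x + 3*y)

d omega = sum_{i<j} (∂f_j/∂x_i - ∂f_i/∂x_j) dx_i ∧ dx_j. Under the identification (dy ∧ dz, dz ∧ dx, dx ∧ dy) ↔ (e_x, e_y, e_z), the coefficients are exactly the components of curl F. Compute:
  ∂R/∂y - ∂Q/∂z = (-2*z) - (6*z) = -8*z
  ∂P/∂z - ∂R/∂x = (0) - (-z) = z
  ∂Q/∂x - ∂P/∂y = (-2*x + 3*y) - (0) = -2*x + 3*y.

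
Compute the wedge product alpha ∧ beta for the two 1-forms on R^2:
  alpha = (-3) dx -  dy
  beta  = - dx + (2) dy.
alpha ∧ beta = (-7) dx ∧ dy

Distribute the wedge, using dx_i ∧ dx_j = -dx_j ∧ dx_i and dx_i ∧ dx_i = 0. For each pair (i, j) with i < j, the coefficient of dx_i ∧ dx_j in alpha ∧ beta is (alpha_i * beta_j - alpha_j * beta_i). Collecting: alpha ∧ beta = (-7) dx ∧ dy.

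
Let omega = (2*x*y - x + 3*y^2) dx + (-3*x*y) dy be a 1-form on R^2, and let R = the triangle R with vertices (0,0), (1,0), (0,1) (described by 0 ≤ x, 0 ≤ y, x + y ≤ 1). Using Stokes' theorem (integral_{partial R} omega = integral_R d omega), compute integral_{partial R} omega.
integral_(partial R) omega = -11/6

Stokes: integral_partial_R omega = integral_R d omega with d omega = (∂Q/∂x - ∂P/∂y) dx ∧ dy.
  ∂Q/∂x = -3*y
  ∂P/∂y = 2*x + 6*y
  integrand = ∂Q/∂x - ∂P/∂y = -2*x - 9*y.
Integrating over R: integral_0^1 integral_0^{1-x} (-2*x - 9*y) dy dx = -11/6.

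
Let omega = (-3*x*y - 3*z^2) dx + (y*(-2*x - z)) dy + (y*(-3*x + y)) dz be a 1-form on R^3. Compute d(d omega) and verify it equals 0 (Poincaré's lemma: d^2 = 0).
d(d omega) = 0

Step 1: d omega = sum_{i<j} (∂f_j/∂x_i - ∂f_i/∂x_j) dx_i ∧ dx_j:
  coeff of dx ∧ dy: 3*x - 2*y
  coeff of dx ∧ dz: -3*y + 6*z
  coeff of dy ∧ dz: -3*x + 3*y
Step 2: Apply d again to each 2-form coefficient. The only possible 3-form in R^3 is dx ∧ dy ∧ dz, with coefficient
  ∂(coeff of dy∧dz)/∂x - ∂(coeff of dx∧dz)/∂y + ∂(coeff of dx∧dy)/∂z
  = ∂/∂x (-3*x + 3*y) - ∂/∂y (-3*y + 6*z) + ∂/∂z (3*x - 2*y).
Each of these terms simplifies to sums of mixed partials that cancel in pairs. The result is 0 (by equality of mixed partials for smooth functions — Schwarz / Clairaut).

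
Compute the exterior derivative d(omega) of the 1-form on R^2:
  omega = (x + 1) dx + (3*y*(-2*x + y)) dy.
d(omega) = (-6*y) dx ∧ dy

For a 1-form omega = sum_i f_i dx_i, the exterior derivative is
  d(omega) = sum_{i < j} (∂f_j/∂x_i - ∂f_i/∂x_j) dx_i ∧ dx_j.
  coefficient of dx ∧ dy: ∂f_2/∂x - ∂f_1/∂y = ∂(3*y*(-2*x + y))/∂x - ∂(x + 1)/∂y = -6*y
Assembling: d(omega) = (-6*y) dx ∧ dy.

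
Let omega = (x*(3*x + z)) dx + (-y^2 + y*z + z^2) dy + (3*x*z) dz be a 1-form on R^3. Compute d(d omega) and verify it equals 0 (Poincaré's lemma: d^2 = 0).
d(d omega) = 0

Step 1: d omega = sum_{i<j} (∂f_j/∂x_i - ∂f_i/∂x_j) dx_i ∧ dx_j:
  coeff of dx ∧ dy: 0
  coeff of dx ∧ dz: -x + 3*z
  coeff of dy ∧ dz: -y - 2*z
Step 2: Apply d again to each 2-form coefficient. The only possible 3-form in R^3 is dx ∧ dy ∧ dz, with coefficient
  ∂(coeff of dy∧dz)/∂x - ∂(coeff of dx∧dz)/∂y + ∂(coeff of dx∧dy)/∂z
  = ∂/∂x (-y - 2*z) - ∂/∂y (-x + 3*z) + ∂/∂z (0).
Each of these terms simplifies to sums of mixed partials that cancel in pairs. The result is 0 (by equality of mixed partials for smooth functions — Schwarz / Clairaut).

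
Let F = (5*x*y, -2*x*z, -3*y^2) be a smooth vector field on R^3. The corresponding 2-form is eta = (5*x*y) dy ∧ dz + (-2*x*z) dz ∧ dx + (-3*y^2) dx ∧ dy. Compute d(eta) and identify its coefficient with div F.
d(eta) = (5*y) dx ∧ dy ∧ dz; div F = 5*y

For a 2-form in R^3 of the form above, applying d gives a 3-form with coefficient ∂P/∂x + ∂Q/∂y + ∂R/∂z:
  ∂P/∂x = 5*y
  ∂Q/∂y = 0
  ∂R/∂z = 0
Sum = 5*y, which is exactly div F.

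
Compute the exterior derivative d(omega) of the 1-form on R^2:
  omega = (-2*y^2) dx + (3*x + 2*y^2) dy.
d(omega) = (4*y + 3) dx ∧ dy

For a 1-form omega = sum_i f_i dx_i, the exterior derivative is
  d(omega) = sum_{i < j} (∂f_j/∂x_i - ∂f_i/∂x_j) dx_i ∧ dx_j.
  coefficient of dx ∧ dy: ∂f_2/∂x - ∂f_1/∂y = ∂(3*x + 2*y^2)/∂x - ∂(-2*y^2)/∂y = 4*y + 3
Assembling: d(omega) = (4*y + 3) dx ∧ dy.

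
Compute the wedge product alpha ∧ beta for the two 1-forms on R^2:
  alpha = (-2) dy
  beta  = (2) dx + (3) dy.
alpha ∧ beta = (4) dx ∧ dy

Distribute the wedge, using dx_i ∧ dx_j = -dx_j ∧ dx_i and dx_i ∧ dx_i = 0. For each pair (i, j) with i < j, the coefficient of dx_i ∧ dx_j in alpha ∧ beta is (alpha_i * beta_j - alpha_j * beta_i). Collecting: alpha ∧ beta = (4) dx ∧ dy.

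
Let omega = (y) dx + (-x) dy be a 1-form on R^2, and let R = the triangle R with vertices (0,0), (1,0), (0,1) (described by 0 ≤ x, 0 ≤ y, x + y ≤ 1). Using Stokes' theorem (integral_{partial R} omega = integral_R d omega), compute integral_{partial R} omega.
integral_(partial R) omega = -1

Stokes: integral_partial_R omega = integral_R d omega with d omega = (∂Q/∂x - ∂P/∂y) dx ∧ dy.
  ∂Q/∂x = -1
  ∂P/∂y = 1
  integrand = ∂Q/∂x - ∂P/∂y = -2.
Integrating over R: integral_0^1 integral_0^{1-x} (-2) dy dx = -1.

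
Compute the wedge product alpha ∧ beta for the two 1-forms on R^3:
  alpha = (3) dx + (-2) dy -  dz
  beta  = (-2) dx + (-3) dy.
alpha ∧ beta = (-13) dx ∧ dy + (-2) dx ∧ dz + (-3) dy ∧ dz

Distribute the wedge, using dx_i ∧ dx_j = -dx_j ∧ dx_i and dx_i ∧ dx_i = 0. For each pair (i, j) with i < j, the coefficient of dx_i ∧ dx_j in alpha ∧ beta is (alpha_i * beta_j - alpha_j * beta_i). Collecting: alpha ∧ beta = (-13) dx ∧ dy + (-2) dx ∧ dz + (-3) dy ∧ dz.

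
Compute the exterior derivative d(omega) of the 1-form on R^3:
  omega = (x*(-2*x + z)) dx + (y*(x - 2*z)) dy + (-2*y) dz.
d(omega) = (y) dx ∧ dy + (-x) dx ∧ dz + (2*y - 2) dy ∧ dz

For a 1-form omega = sum_i f_i dx_i, the exterior derivative is
  d(omega) = sum_{i < j} (∂f_j/∂x_i - ∂f_i/∂x_j) dx_i ∧ dx_j.
  coefficient of dx ∧ dy: ∂f_2/∂x - ∂f_1/∂y = ∂(y*(x - 2*z))/∂x - ∂(x*(-2*x + z))/∂y = y
  coefficient of dx ∧ dz: ∂f_3/∂x - ∂f_1/∂z = ∂(-2*y)/∂x - ∂(x*(-2*x + z))/∂z = -x
  coefficient of dy ∧ dz: ∂f_3/∂y - ∂f_2/∂z = ∂(-2*y)/∂y - ∂(y*(x - 2*z))/∂z = 2*y - 2
Assembling: d(omega) = (y) dx ∧ dy + (-x) dx ∧ dz + (2*y - 2) dy ∧ dz.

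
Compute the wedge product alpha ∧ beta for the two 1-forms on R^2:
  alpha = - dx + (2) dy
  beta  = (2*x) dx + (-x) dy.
alpha ∧ beta = (-3*x) dx ∧ dy

Distribute the wedge, using dx_i ∧ dx_j = -dx_j ∧ dx_i and dx_i ∧ dx_i = 0. For each pair (i, j) with i < j, the coefficient of dx_i ∧ dx_j in alpha ∧ beta is (alpha_i * beta_j - alpha_j * beta_i). Collecting: alpha ∧ beta = (-3*x) dx ∧ dy.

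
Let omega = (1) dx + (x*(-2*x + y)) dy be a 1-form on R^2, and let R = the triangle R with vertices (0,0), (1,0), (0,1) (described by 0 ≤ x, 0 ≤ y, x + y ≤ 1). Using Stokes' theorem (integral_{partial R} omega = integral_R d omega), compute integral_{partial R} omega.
integral_(partial R) omega = -1/2

Stokes: integral_partial_R omega = integral_R d omega with d omega = (∂Q/∂x - ∂P/∂y) dx ∧ dy.
  ∂Q/∂x = -4*x + y
  ∂P/∂y = 0
  integrand = ∂Q/∂x - ∂P/∂y = -4*x + y.
Integrating over R: integral_0^1 integral_0^{1-x} (-4*x + y) dy dx = -1/2.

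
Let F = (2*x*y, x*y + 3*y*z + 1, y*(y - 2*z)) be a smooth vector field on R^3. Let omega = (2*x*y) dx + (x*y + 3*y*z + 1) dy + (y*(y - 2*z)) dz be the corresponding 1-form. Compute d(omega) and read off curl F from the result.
d(omega) = (-y - 2*z) dy ∧ dz + (0) dz ∧ dx + (-2*x + y) dx ∧ dy; curl F = (-y - 2*z, 0, -2*x + y)

d omega = sum_{i<j} (∂f_j/∂x_i - ∂f_i/∂x_j) dx_i ∧ dx_j. Under the identification (dy ∧ dz, dz ∧ dx, dx ∧ dy) ↔ (e_x, e_y, e_z), the coefficients are exactly the components of curl F. Compute:
  ∂R/∂y - ∂Q/∂z = (2*y - 2*z) - (3*y) = -y - 2*z
  ∂P/∂z - ∂R/∂x = (0) - (0) = 0
  ∂Q/∂x - ∂P/∂y = (y) - (2*x) = -2*x + y.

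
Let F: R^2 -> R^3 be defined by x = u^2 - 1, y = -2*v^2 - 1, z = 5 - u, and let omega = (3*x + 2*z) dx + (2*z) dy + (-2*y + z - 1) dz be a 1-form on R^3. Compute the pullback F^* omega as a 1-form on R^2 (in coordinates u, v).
F^* omega = (6*u^3 - 4*u^2 + 15*u - 4*v^2 - 6) du + (8*v*(u - 5)) dv

Using F^*(f dg) = (f ∘ F) d(g ∘ F), substitute each coordinate x_i by F_i(u, v) in f_i, and replace dx_i by d F_i = (∂F_i/∂u) du + (∂F_i/∂v) dv.
  For the x component: f_1(F) = 3*u^2 - 2*u + 7; d F_1 = (2*u) du + (0) dv
  For the y component: f_2(F) = 10 - 2*u; d F_2 = (0) du + (-4*v) dv
  For the z component: f_3(F) = -u + 4*v^2 + 6; d F_3 = (-1) du + (0) dv
Combining and collecting du, dv coefficients:
  coeff of du: 6*u^3 - 4*u^2 + 15*u - 4*v^2 - 6
  coeff of dv: 8*v*(u - 5)
F^* omega = (6*u^3 - 4*u^2 + 15*u - 4*v^2 - 6) du + (8*v*(u - 5)) dv.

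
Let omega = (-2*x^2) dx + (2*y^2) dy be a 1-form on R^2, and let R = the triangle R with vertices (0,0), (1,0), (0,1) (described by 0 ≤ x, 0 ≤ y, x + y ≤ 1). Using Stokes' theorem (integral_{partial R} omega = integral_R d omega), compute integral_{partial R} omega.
integral_(partial R) omega = 0

Stokes: integral_partial_R omega = integral_R d omega with d omega = (∂Q/∂x - ∂P/∂y) dx ∧ dy.
  ∂Q/∂x = 0
  ∂P/∂y = 0
  integrand = ∂Q/∂x - ∂P/∂y = 0.
Integrating over R: integral_0^1 integral_0^{1-x} (0) dy dx = 0.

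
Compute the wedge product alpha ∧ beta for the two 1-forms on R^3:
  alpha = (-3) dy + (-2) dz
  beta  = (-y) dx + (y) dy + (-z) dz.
alpha ∧ beta = (-3*y) dx ∧ dy + (2*y + 3*z) dy ∧ dz + (-2*y) dx ∧ dz

Distribute the wedge, using dx_i ∧ dx_j = -dx_j ∧ dx_i and dx_i ∧ dx_i = 0. For each pair (i, j) with i < j, the coefficient of dx_i ∧ dx_j in alpha ∧ beta is (alpha_i * beta_j - alpha_j * beta_i). Collecting: alpha ∧ beta = (-3*y) dx ∧ dy + (2*y + 3*z) dy ∧ dz + (-2*y) dx ∧ dz.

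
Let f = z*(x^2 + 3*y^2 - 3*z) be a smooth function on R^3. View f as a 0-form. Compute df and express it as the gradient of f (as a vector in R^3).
df = (2*x*z) dx + (6*y*z) dy + (x^2 + 3*y^2 - 6*z) dz; grad f = (2*x*z, 6*y*z, x^2 + 3*y^2 - 6*z)

For a 0-form f, d f = (∂f/∂x) dx + (∂f/∂y) dy + (∂f/∂z) dz. The components of the vector representation are exactly the entries of grad f in Cartesian coordinates:
  ∂f/∂x = 2*x*z
  ∂f/∂y = 6*y*z
  ∂f/∂z = x^2 + 3*y^2 - 6*z.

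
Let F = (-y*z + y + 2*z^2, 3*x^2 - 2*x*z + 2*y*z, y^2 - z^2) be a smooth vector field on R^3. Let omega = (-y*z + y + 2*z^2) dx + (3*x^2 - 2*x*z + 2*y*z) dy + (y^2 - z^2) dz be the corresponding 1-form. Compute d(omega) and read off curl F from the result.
d(omega) = (2*x) dy ∧ dz + (-y + 4*z) dz ∧ dx + (6*x - z - 1) dx ∧ dy; curl F = (2*x, -y + 4*z, 6*x - z - 1)

d omega = sum_{i<j} (∂f_j/∂x_i - ∂f_i/∂x_j) dx_i ∧ dx_j. Under the identification (dy ∧ dz, dz ∧ dx, dx ∧ dy) ↔ (e_x, e_y, e_z), the coefficients are exactly the components of curl F. Compute:
  ∂R/∂y - ∂Q/∂z = (2*y) - (-2*x + 2*y) = 2*x
  ∂P/∂z - ∂R/∂x = (-y + 4*z) - (0) = -y + 4*z
  ∂Q/∂x - ∂P/∂y = (6*x - 2*z) - (1 - z) = 6*x - z - 1.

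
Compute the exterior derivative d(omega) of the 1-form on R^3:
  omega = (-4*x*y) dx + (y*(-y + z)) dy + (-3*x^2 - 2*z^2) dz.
d(omega) = (4*x) dx ∧ dy + (-6*x) dx ∧ dz + (-y) dy ∧ dz

For a 1-form omega = sum_i f_i dx_i, the exterior derivative is
  d(omega) = sum_{i < j} (∂f_j/∂x_i - ∂f_i/∂x_j) dx_i ∧ dx_j.
  coefficient of dx ∧ dy: ∂f_2/∂x - ∂f_1/∂y = ∂(y*(-y + z))/∂x - ∂(-4*x*y)/∂y = 4*x
  coefficient of dx ∧ dz: ∂f_3/∂x - ∂f_1/∂z = ∂(-3*x^2 - 2*z^2)/∂x - ∂(-4*x*y)/∂z = -6*x
  coefficient of dy ∧ dz: ∂f_3/∂y - ∂f_2/∂z = ∂(-3*x^2 - 2*z^2)/∂y - ∂(y*(-y + z))/∂z = -y
Assembling: d(omega) = (4*x) dx ∧ dy + (-6*x) dx ∧ dz + (-y) dy ∧ dz.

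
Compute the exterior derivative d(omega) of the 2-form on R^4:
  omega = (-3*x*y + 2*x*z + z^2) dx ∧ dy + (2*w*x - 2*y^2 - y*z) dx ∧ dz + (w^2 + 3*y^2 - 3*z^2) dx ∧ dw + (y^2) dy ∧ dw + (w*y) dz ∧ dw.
d(omega) = (2*x + 4*y + 3*z) dx ∧ dy ∧ dz + (2*x + 6*z) dx ∧ dz ∧ dw + (-6*y) dx ∧ dy ∧ dw + (w) dy ∧ dz ∧ dw

For a 2-form omega = sum_{i<j} g_{ij} dx_i ∧ dx_j, the exterior derivative is
  d(omega) = sum_{i<j} d(g_{ij}) ∧ dx_i ∧ dx_j = sum_{i<j, k} (∂g_{ij}/∂x_k) dx_k ∧ dx_i ∧ dx_j.
Expand each term, using dx_k ∧ dx_i ∧ dx_j = sgn(permutation) dx_{(a)} ∧ dx_{(b)} ∧ dx_{(c)} with (a < b < c) sorted:
  d(-3*x*y + 2*x*z + z^2) includes (∂/∂z)(-3*x*y + 2*x*z + z^2) dz = (2*x + 2*z) dz, which multiplied by dx ∧ dy gives (2*x + 2*z) dx ∧ dy ∧ dz
  d(2*w*x - 2*y^2 - y*z) includes (∂/∂y)(2*w*x - 2*y^2 - y*z) dy = (-4*y - z) dy, which multiplied by dx ∧ dz gives (4*y + z) dx ∧ dy ∧ dz
  d(2*w*x - 2*y^2 - y*z) includes (∂/∂w)(2*w*x - 2*y^2 - y*z) dw = (2*x) dw, which multiplied by dx ∧ dz gives (2*x) dx ∧ dz ∧ dw
  d(w^2 + 3*y^2 - 3*z^2) includes (∂/∂y)(w^2 + 3*y^2 - 3*z^2) dy = (6*y) dy, which multiplied by dx ∧ dw gives (-6*y) dx ∧ dy ∧ dw
  d(w^2 + 3*y^2 - 3*z^2) includes (∂/∂z)(w^2 + 3*y^2 - 3*z^2) dz = (-6*z) dz, which multiplied by dx ∧ dw gives (6*z) dx ∧ dz ∧ dw
  d(w*y) includes (∂/∂y)(w*y) dy = (w) dy, which multiplied by dz ∧ dw gives (w) dy ∧ dz ∧ dw
Collecting like 3-forms: d(omega) = (2*x + 4*y + 3*z) dx ∧ dy ∧ dz + (2*x + 6*z) dx ∧ dz ∧ dw + (-6*y) dx ∧ dy ∧ dw + (w) dy ∧ dz ∧ dw.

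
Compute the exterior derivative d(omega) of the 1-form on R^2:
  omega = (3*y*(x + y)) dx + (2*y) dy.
d(omega) = (-3*x - 6*y) dx ∧ dy

For a 1-form omega = sum_i f_i dx_i, the exterior derivative is
  d(omega) = sum_{i < j} (∂f_j/∂x_i - ∂f_i/∂x_j) dx_i ∧ dx_j.
  coefficient of dx ∧ dy: ∂f_2/∂x - ∂f_1/∂y = ∂(2*y)/∂x - ∂(3*y*(x + y))/∂y = -3*x - 6*y
Assembling: d(omega) = (-3*x - 6*y) dx ∧ dy.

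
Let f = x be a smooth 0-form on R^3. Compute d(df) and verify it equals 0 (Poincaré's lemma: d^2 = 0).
d(df) = 0

Step 1: df = sum_i (∂f/∂x_i) dx_i = (1) dx + (0) dy + (0) dz.
Step 2: Apply d again. Using the 1-form formula, the coefficient of dx ∧ dy in d(df) is ∂^2 f/∂x ∂y - ∂^2 f/∂y ∂x = (0) - (0) = 0 (equality of mixed partials for smooth f).
Similarly for dx ∧ dz and dy ∧ dz — all coefficients vanish. So d(df) = 0.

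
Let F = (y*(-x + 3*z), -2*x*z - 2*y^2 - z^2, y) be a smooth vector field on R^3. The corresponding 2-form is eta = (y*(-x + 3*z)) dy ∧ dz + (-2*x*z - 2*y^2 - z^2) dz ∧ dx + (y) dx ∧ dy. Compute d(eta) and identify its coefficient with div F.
d(eta) = (-5*y) dx ∧ dy ∧ dz; div F = -5*y

For a 2-form in R^3 of the form above, applying d gives a 3-form with coefficient ∂P/∂x + ∂Q/∂y + ∂R/∂z:
  ∂P/∂x = -y
  ∂Q/∂y = -4*y
  ∂R/∂z = 0
Sum = -5*y, which is exactly div F.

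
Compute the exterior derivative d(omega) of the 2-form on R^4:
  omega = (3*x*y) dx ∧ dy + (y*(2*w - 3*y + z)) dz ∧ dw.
d(omega) = (2*w - 6*y + z) dy ∧ dz ∧ dw

For a 2-form omega = sum_{i<j} g_{ij} dx_i ∧ dx_j, the exterior derivative is
  d(omega) = sum_{i<j} d(g_{ij}) ∧ dx_i ∧ dx_j = sum_{i<j, k} (∂g_{ij}/∂x_k) dx_k ∧ dx_i ∧ dx_j.
Expand each term, using dx_k ∧ dx_i ∧ dx_j = sgn(permutation) dx_{(a)} ∧ dx_{(b)} ∧ dx_{(c)} with (a < b < c) sorted:
  d(y*(2*w - 3*y + z)) includes (∂/∂y)(y*(2*w - 3*y + z)) dy = (2*w - 6*y + z) dy, which multiplied by dz ∧ dw gives (2*w - 6*y + z) dy ∧ dz ∧ dw
Collecting like 3-forms: d(omega) = (2*w - 6*y + z) dy ∧ dz ∧ dw.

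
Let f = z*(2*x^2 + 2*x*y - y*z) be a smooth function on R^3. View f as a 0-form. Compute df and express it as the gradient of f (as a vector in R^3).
df = (2*z*(2*x + y)) dx + (z*(2*x - z)) dy + (2*x^2 + 2*x*y - 2*y*z) dz; grad f = (2*z*(2*x + y), z*(2*x - z), 2*x^2 + 2*x*y - 2*y*z)

For a 0-form f, d f = (∂f/∂x) dx + (∂f/∂y) dy + (∂f/∂z) dz. The components of the vector representation are exactly the entries of grad f in Cartesian coordinates:
  ∂f/∂x = 2*z*(2*x + y)
  ∂f/∂y = z*(2*x - z)
  ∂f/∂z = 2*x^2 + 2*x*y - 2*y*z.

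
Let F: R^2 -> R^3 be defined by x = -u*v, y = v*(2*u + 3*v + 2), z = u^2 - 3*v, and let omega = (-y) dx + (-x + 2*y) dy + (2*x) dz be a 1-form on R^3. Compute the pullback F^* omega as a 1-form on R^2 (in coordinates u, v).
F^* omega = (v*(-4*u^2 + 12*u*v + 15*v^2 + 10*v)) du + (v*(12*u^2 + 45*u*v + 26*u + 36*v^2 + 36*v + 8)) dv

Using F^*(f dg) = (f ∘ F) d(g ∘ F), substitute each coordinate x_i by F_i(u, v) in f_i, and replace dx_i by d F_i = (∂F_i/∂u) du + (∂F_i/∂v) dv.
  For the x component: f_1(F) = v*(-2*u - 3*v - 2); d F_1 = (-v) du + (-u) dv
  For the y component: f_2(F) = v*(5*u + 6*v + 4); d F_2 = (2*v) du + (2*u + 6*v + 2) dv
  For the z component: f_3(F) = -2*u*v; d F_3 = (2*u) du + (-3) dv
Combining and collecting du, dv coefficients:
  coeff of du: v*(-4*u^2 + 12*u*v + 15*v^2 + 10*v)
  coeff of dv: v*(12*u^2 + 45*u*v + 26*u + 36*v^2 + 36*v + 8)
F^* omega = (v*(-4*u^2 + 12*u*v + 15*v^2 + 10*v)) du + (v*(12*u^2 + 45*u*v + 26*u + 36*v^2 + 36*v + 8)) dv.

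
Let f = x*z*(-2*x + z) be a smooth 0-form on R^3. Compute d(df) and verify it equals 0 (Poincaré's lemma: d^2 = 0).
d(df) = 0

Step 1: df = sum_i (∂f/∂x_i) dx_i = (z*(-4*x + z)) dx + (0) dy + (2*x*(-x + z)) dz.
Step 2: Apply d again. Using the 1-form formula, the coefficient of dx ∧ dy in d(df) is ∂^2 f/∂x ∂y - ∂^2 f/∂y ∂x = (0) - (0) = 0 (equality of mixed partials for smooth f).
Similarly for dx ∧ dz and dy ∧ dz — all coefficients vanish. So d(df) = 0.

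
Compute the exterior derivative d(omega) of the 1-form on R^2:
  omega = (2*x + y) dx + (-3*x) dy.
d(omega) = (-4) dx ∧ dy

For a 1-form omega = sum_i f_i dx_i, the exterior derivative is
  d(omega) = sum_{i < j} (∂f_j/∂x_i - ∂f_i/∂x_j) dx_i ∧ dx_j.
  coefficient of dx ∧ dy: ∂f_2/∂x - ∂f_1/∂y = ∂(-3*x)/∂x - ∂(2*x + y)/∂y = -4
Assembling: d(omega) = (-4) dx ∧ dy.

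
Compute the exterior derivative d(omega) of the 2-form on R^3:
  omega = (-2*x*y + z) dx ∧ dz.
d(omega) = (2*x) dx ∧ dy ∧ dz

For a 2-form omega = sum_{i<j} g_{ij} dx_i ∧ dx_j, the exterior derivative is
  d(omega) = sum_{i<j} d(g_{ij}) ∧ dx_i ∧ dx_j = sum_{i<j, k} (∂g_{ij}/∂x_k) dx_k ∧ dx_i ∧ dx_j.
Expand each term, using dx_k ∧ dx_i ∧ dx_j = sgn(permutation) dx_{(a)} ∧ dx_{(b)} ∧ dx_{(c)} with (a < b < c) sorted:
  d(-2*x*y + z) includes (∂/∂y)(-2*x*y + z) dy = (-2*x) dy, which multiplied by dx ∧ dz gives (2*x) dx ∧ dy ∧ dz
Collecting like 3-forms: d(omega) = (2*x) dx ∧ dy ∧ dz.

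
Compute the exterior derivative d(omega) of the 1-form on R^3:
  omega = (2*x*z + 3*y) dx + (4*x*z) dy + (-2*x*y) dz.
d(omega) = (4*z - 3) dx ∧ dy + (-2*x - 2*y) dx ∧ dz + (-6*x) dy ∧ dz

For a 1-form omega = sum_i f_i dx_i, the exterior derivative is
  d(omega) = sum_{i < j} (∂f_j/∂x_i - ∂f_i/∂x_j) dx_i ∧ dx_j.
  coefficient of dx ∧ dy: ∂f_2/∂x - ∂f_1/∂y = ∂(4*x*z)/∂x - ∂(2*x*z + 3*y)/∂y = 4*z - 3
  coefficient of dx ∧ dz: ∂f_3/∂x - ∂f_1/∂z = ∂(-2*x*y)/∂x - ∂(2*x*z + 3*y)/∂z = -2*x - 2*y
  coefficient of dy ∧ dz: ∂f_3/∂y - ∂f_2/∂z = ∂(-2*x*y)/∂y - ∂(4*x*z)/∂z = -6*x
Assembling: d(omega) = (4*z - 3) dx ∧ dy + (-2*x - 2*y) dx ∧ dz + (-6*x) dy ∧ dz.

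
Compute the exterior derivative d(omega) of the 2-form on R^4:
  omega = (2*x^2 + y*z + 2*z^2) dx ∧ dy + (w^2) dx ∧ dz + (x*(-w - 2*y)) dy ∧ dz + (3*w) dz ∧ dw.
d(omega) = (-w - y + 4*z) dx ∧ dy ∧ dz + (2*w) dx ∧ dz ∧ dw + (-x) dy ∧ dz ∧ dw

For a 2-form omega = sum_{i<j} g_{ij} dx_i ∧ dx_j, the exterior derivative is
  d(omega) = sum_{i<j} d(g_{ij}) ∧ dx_i ∧ dx_j = sum_{i<j, k} (∂g_{ij}/∂x_k) dx_k ∧ dx_i ∧ dx_j.
Expand each term, using dx_k ∧ dx_i ∧ dx_j = sgn(permutation) dx_{(a)} ∧ dx_{(b)} ∧ dx_{(c)} with (a < b < c) sorted:
  d(2*x^2 + y*z + 2*z^2) includes (∂/∂z)(2*x^2 + y*z + 2*z^2) dz = (y + 4*z) dz, which multiplied by dx ∧ dy gives (y + 4*z) dx ∧ dy ∧ dz
  d(w^2) includes (∂/∂w)(w^2) dw = (2*w) dw, which multiplied by dx ∧ dz gives (2*w) dx ∧ dz ∧ dw
  d(x*(-w - 2*y)) includes (∂/∂x)(x*(-w - 2*y)) dx = (-w - 2*y) dx, which multiplied by dy ∧ dz gives (-w - 2*y) dx ∧ dy ∧ dz
  d(x*(-w - 2*y)) includes (∂/∂w)(x*(-w - 2*y)) dw = (-x) dw, which multiplied by dy ∧ dz gives (-x) dy ∧ dz ∧ dw
Collecting like 3-forms: d(omega) = (-w - y + 4*z) dx ∧ dy ∧ dz + (2*w) dx ∧ dz ∧ dw + (-x) dy ∧ dz ∧ dw.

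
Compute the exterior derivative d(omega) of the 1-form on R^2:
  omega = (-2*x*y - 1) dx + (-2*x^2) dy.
d(omega) = (-2*x) dx ∧ dy

For a 1-form omega = sum_i f_i dx_i, the exterior derivative is
  d(omega) = sum_{i < j} (∂f_j/∂x_i - ∂f_i/∂x_j) dx_i ∧ dx_j.
  coefficient of dx ∧ dy: ∂f_2/∂x - ∂f_1/∂y = ∂(-2*x^2)/∂x - ∂(-2*x*y - 1)/∂y = -2*x
Assembling: d(omega) = (-2*x) dx ∧ dy.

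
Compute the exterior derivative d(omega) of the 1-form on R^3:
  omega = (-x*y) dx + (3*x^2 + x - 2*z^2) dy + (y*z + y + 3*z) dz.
d(omega) = (7*x + 1) dx ∧ dy + (5*z + 1) dy ∧ dz

For a 1-form omega = sum_i f_i dx_i, the exterior derivative is
  d(omega) = sum_{i < j} (∂f_j/∂x_i - ∂f_i/∂x_j) dx_i ∧ dx_j.
  coefficient of dx ∧ dy: ∂f_2/∂x - ∂f_1/∂y = ∂(3*x^2 + x - 2*z^2)/∂x - ∂(-x*y)/∂y = 7*x + 1
  coefficient of dy ∧ dz: ∂f_3/∂y - ∂f_2/∂z = ∂(y*z + y + 3*z)/∂y - ∂(3*x^2 + x - 2*z^2)/∂z = 5*z + 1
Assembling: d(omega) = (7*x + 1) dx ∧ dy + (5*z + 1) dy ∧ dz.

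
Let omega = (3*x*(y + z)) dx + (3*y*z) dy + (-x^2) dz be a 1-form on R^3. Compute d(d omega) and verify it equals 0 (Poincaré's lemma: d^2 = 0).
d(d omega) = 0

Step 1: d omega = sum_{i<j} (∂f_j/∂x_i - ∂f_i/∂x_j) dx_i ∧ dx_j:
  coeff of dx ∧ dy: -3*x
  coeff of dx ∧ dz: -5*x
  coeff of dy ∧ dz: -3*y
Step 2: Apply d again to each 2-form coefficient. The only possible 3-form in R^3 is dx ∧ dy ∧ dz, with coefficient
  ∂(coeff of dy∧dz)/∂x - ∂(coeff of dx∧dz)/∂y + ∂(coeff of dx∧dy)/∂z
  = ∂/∂x (-3*y) - ∂/∂y (-5*x) + ∂/∂z (-3*x).
Each of these terms simplifies to sums of mixed partials that cancel in pairs. The result is 0 (by equality of mixed partials for smooth functions — Schwarz / Clairaut).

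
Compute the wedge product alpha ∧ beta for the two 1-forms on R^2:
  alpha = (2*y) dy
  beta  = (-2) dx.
alpha ∧ beta = (4*y) dx ∧ dy

Distribute the wedge, using dx_i ∧ dx_j = -dx_j ∧ dx_i and dx_i ∧ dx_i = 0. For each pair (i, j) with i < j, the coefficient of dx_i ∧ dx_j in alpha ∧ beta is (alpha_i * beta_j - alpha_j * beta_i). Collecting: alpha ∧ beta = (4*y) dx ∧ dy.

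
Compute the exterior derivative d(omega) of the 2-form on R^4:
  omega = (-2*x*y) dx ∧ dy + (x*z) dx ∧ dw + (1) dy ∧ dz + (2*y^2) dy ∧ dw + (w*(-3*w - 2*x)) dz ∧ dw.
d(omega) = (-2*w - x) dx ∧ dz ∧ dw

For a 2-form omega = sum_{i<j} g_{ij} dx_i ∧ dx_j, the exterior derivative is
  d(omega) = sum_{i<j} d(g_{ij}) ∧ dx_i ∧ dx_j = sum_{i<j, k} (∂g_{ij}/∂x_k) dx_k ∧ dx_i ∧ dx_j.
Expand each term, using dx_k ∧ dx_i ∧ dx_j = sgn(permutation) dx_{(a)} ∧ dx_{(b)} ∧ dx_{(c)} with (a < b < c) sorted:
  d(x*z) includes (∂/∂z)(x*z) dz = (x) dz, which multiplied by dx ∧ dw gives (-x) dx ∧ dz ∧ dw
  d(w*(-3*w - 2*x)) includes (∂/∂x)(w*(-3*w - 2*x)) dx = (-2*w) dx, which multiplied by dz ∧ dw gives (-2*w) dx ∧ dz ∧ dw
Collecting like 3-forms: d(omega) = (-2*w - x) dx ∧ dz ∧ dw.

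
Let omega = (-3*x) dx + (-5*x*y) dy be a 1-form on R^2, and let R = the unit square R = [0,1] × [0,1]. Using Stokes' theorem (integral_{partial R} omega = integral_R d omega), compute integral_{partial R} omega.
integral_(partial R) omega = -5/2

Stokes: integral_partial_R omega = integral_R d omega with d omega = (∂Q/∂x - ∂P/∂y) dx ∧ dy.
  ∂Q/∂x = -5*y
  ∂P/∂y = 0
  integrand = ∂Q/∂x - ∂P/∂y = -5*y.
Integrating over R: integral_0^1 integral_0^1 (-5*y) dx dy = -5/2.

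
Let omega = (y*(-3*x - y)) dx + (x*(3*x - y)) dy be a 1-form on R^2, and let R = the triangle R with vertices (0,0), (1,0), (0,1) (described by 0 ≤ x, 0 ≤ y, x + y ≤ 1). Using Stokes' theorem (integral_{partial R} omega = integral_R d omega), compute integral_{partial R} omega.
integral_(partial R) omega = 5/3

Stokes: integral_partial_R omega = integral_R d omega with d omega = (∂Q/∂x - ∂P/∂y) dx ∧ dy.
  ∂Q/∂x = 6*x - y
  ∂P/∂y = -3*x - 2*y
  integrand = ∂Q/∂x - ∂P/∂y = 9*x + y.
Integrating over R: integral_0^1 integral_0^{1-x} (9*x + y) dy dx = 5/3.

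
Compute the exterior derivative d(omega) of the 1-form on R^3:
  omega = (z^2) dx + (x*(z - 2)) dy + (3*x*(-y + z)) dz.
d(omega) = (z - 2) dx ∧ dy + (-3*y + z) dx ∧ dz + (-4*x) dy ∧ dz

For a 1-form omega = sum_i f_i dx_i, the exterior derivative is
  d(omega) = sum_{i < j} (∂f_j/∂x_i - ∂f_i/∂x_j) dx_i ∧ dx_j.
  coefficient of dx ∧ dy: ∂f_2/∂x - ∂f_1/∂y = ∂(x*(z - 2))/∂x - ∂(z^2)/∂y = z - 2
  coefficient of dx ∧ dz: ∂f_3/∂x - ∂f_1/∂z = ∂(3*x*(-y + z))/∂x - ∂(z^2)/∂z = -3*y + z
  coefficient of dy ∧ dz: ∂f_3/∂y - ∂f_2/∂z = ∂(3*x*(-y + z))/∂y - ∂(x*(z - 2))/∂z = -4*x
Assembling: d(omega) = (z - 2) dx ∧ dy + (-3*y + z) dx ∧ dz + (-4*x) dy ∧ dz.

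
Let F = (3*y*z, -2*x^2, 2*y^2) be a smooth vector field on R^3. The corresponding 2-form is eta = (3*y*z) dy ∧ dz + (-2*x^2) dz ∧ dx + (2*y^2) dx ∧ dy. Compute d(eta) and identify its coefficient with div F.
d(eta) = (0) dx ∧ dy ∧ dz; div F = 0

For a 2-form in R^3 of the form above, applying d gives a 3-form with coefficient ∂P/∂x + ∂Q/∂y + ∂R/∂z:
  ∂P/∂x = 0
  ∂Q/∂y = 0
  ∂R/∂z = 0
Sum = 0, which is exactly div F.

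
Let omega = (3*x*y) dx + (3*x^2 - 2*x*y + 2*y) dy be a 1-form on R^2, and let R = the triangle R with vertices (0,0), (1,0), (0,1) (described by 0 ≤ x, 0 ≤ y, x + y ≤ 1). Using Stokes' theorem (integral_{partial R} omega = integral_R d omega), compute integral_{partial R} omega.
integral_(partial R) omega = 1/6

Stokes: integral_partial_R omega = integral_R d omega with d omega = (∂Q/∂x - ∂P/∂y) dx ∧ dy.
  ∂Q/∂x = 6*x - 2*y
  ∂P/∂y = 3*x
  integrand = ∂Q/∂x - ∂P/∂y = 3*x - 2*y.
Integrating over R: integral_0^1 integral_0^{1-x} (3*x - 2*y) dy dx = 1/6.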